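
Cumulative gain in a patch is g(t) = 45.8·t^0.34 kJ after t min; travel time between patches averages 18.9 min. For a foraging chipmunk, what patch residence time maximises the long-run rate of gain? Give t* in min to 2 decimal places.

Maximise g(t)/(T+t): set derivative to zero → g'(t)(T+t) = g(t).
g'(t) = 0.34·45.8·t^-0.66. Setting 0.34·45.8·t^-0.66 = 45.8·t^0.34/(18.9+t) gives 0.34(18.9+t) = t, so 0.66·t = 0.34×18.9.
t* = 0.34×18.9/0.66 = 9.736 min.

9.74 min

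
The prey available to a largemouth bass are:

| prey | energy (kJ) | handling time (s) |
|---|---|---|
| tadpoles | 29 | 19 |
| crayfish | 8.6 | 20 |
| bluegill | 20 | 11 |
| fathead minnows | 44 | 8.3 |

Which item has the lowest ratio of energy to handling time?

In descending order of E/h:
fathead minnows: 44/8.3 = 5.3 kJ/s
bluegill: 20/11 = 1.82 kJ/s
tadpoles: 29/19 = 1.53 kJ/s
crayfish: 8.6/20 = 0.43 kJ/s

crayfish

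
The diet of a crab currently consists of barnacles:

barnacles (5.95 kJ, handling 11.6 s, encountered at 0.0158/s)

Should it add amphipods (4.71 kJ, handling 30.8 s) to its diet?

On barnacles alone, R = ΣλE/(1+Σλh) = 0.09401/1.183 = 0.07945 kJ/s.
Profitability of amphipods: 4.71/30.8 = 0.1529 kJ/s.
Since 0.1529 > R, including amphipods increases the long-run rate.

Yes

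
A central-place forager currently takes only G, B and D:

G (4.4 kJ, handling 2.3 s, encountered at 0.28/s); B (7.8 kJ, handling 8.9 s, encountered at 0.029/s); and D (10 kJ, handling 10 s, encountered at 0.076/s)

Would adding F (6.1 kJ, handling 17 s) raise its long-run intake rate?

No

Current rate: (0.28×4.4 + 0.029×7.8 + 0.076×10)/(1 + 0.28×2.3 + 0.029×8.9 + 0.076×10) = 0.8333 kJ/s.
Profitability of F: 6.1/17 = 0.3588 kJ/s.
0.3588 < 0.8333, so adding F would lower the average — exclude it.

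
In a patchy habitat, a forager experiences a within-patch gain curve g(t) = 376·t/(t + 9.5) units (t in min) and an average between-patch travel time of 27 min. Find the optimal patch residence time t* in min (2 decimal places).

16.02 min

Optimal t* satisfies g'(t*) = g(t*)/(T + t*).
g'(t) = 376·9.5/(t + 9.5)². Setting 376·9.5/(t+9.5)² = 376t/[(t+9.5)(27+t)] gives 9.5(27+t) = t(t+9.5), so t² = 9.5×27 = 256.5.
t* = √256.5 = 16.02 min.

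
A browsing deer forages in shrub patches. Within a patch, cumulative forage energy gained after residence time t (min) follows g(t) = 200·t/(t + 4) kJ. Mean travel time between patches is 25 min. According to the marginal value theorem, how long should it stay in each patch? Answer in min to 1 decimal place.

10.0 min

Maximise g(t)/(T+t): set derivative to zero → g'(t)(T+t) = g(t).
g'(t) = 200·4/(t + 4)². Setting 200·4/(t+4)² = 200t/[(t+4)(25+t)] gives 4(25+t) = t(t+4), so t² = 4×25 = 100.
t* = √100 = 10 min.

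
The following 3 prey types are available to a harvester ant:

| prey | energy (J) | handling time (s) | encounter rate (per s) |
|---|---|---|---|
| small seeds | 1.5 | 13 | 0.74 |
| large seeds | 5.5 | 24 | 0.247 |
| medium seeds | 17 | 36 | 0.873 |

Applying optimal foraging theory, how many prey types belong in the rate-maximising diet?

1

Profitabilities (E/h, J/s): medium seeds 0.472, large seeds 0.229, small seeds 0.115. Add prey in this order while the next type's profitability exceeds the intake rate on those already taken.
Rate on top 1: 0.4577. large seeds: 0.229 < 0.4577 → exclude; stop.
Optimal diet: medium seeds — 1 of 3 types.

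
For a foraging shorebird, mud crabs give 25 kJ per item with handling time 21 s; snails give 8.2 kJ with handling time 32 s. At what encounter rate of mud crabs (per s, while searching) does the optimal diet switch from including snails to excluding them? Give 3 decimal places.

Drop snails once their profitability E₂/h₂ falls below the rate achievable on mud crabs alone: E₂/h₂ = λE₁/(1 + λh₁).
Solve for λ: λE₁h₂ = E₂(1 + λh₁) → λ(E₁h₂ − E₂h₁) = E₂ → λ = E₂/(E₁h₂ − E₂h₁).
λ = 8.2/(25×32 − 8.2×21) = 8.2/627.8 = 0.01306 per s.

0.013 per s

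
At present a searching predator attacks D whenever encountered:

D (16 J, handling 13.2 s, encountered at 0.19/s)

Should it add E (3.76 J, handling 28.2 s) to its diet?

On D alone, R = ΣλE/(1+Σλh) = 3.04/3.508 = 0.8666 J/s.
E: E/h = 3.76/28.2 = 0.1333 J/s.
0.1333 < 0.8666, so adding E would lower the average — exclude it.

No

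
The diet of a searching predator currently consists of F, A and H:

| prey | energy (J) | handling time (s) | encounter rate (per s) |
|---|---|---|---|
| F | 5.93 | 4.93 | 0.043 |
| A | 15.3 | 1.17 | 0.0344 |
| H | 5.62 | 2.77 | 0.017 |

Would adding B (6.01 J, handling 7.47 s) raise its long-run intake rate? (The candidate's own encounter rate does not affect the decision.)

Yes

On F, A and H alone, R = ΣλE/(1+Σλh) = 0.8769/1.299 = 0.6748 J/s.
Profitability of B: 6.01/7.47 = 0.8046 J/s.
Since 0.8046 > R, including B increases the long-run rate.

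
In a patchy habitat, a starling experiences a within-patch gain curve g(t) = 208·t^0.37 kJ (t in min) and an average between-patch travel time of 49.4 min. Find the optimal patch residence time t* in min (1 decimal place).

Maximise g(t)/(T+t): set derivative to zero → g'(t)(T+t) = g(t).
g'(t) = 0.37·208·t^-0.63. Setting 0.37·208·t^-0.63 = 208·t^0.37/(49.4+t) gives 0.37(49.4+t) = t, so 0.63·t = 0.37×49.4.
t* = 0.37×49.4/0.63 = 29.01 min.

29.0 min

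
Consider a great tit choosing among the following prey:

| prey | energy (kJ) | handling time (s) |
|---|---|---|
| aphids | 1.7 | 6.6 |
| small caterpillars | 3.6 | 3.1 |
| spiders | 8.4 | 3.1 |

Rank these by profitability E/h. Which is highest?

Profitability E/h (kJ/s): aphids = 1.7/6.6 = 0.258, small caterpillars = 3.6/3.1 = 1.16, spiders = 8.4/3.1 = 2.71.
Ranked: spiders > small caterpillars > aphids.

spiders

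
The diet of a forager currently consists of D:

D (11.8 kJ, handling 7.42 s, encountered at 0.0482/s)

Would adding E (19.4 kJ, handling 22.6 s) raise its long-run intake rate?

On D alone, R = ΣλE/(1+Σλh) = 0.5688/1.358 = 0.4189 kJ/s.
E: E/h = 19.4/22.6 = 0.8584 kJ/s.
0.8584 > 0.4189, so adding E raises the average — include it.

Yes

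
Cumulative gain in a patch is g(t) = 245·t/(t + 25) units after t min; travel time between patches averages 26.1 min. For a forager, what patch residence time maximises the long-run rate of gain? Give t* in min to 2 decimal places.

Maximise g(t)/(T+t): set derivative to zero → g'(t)(T+t) = g(t).
g'(t) = 245·25/(t + 25)². Setting 245·25/(t+25)² = 245t/[(t+25)(26.1+t)] gives 25(26.1+t) = t(t+25), so t² = 25×26.1 = 652.5.
t* = √652.5 = 25.54 min.

25.54 min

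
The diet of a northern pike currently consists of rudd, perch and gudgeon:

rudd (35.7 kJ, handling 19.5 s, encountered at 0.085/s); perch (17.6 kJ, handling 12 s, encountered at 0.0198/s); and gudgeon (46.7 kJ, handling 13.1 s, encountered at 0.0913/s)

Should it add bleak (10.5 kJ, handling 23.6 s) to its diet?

No

On rudd, perch and gudgeon alone, R = ΣλE/(1+Σλh) = 7.647/4.091 = 1.869 kJ/s.
bleak: E/h = 10.5/23.6 = 0.4449 kJ/s.
Since 0.4449 < R, time spent handling bleak is better spent searching.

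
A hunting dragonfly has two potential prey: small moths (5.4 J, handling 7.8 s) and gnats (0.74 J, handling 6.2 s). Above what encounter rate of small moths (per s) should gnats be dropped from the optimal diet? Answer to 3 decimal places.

At the threshold, the rate on small moths alone equals the profitability of gnats: λ·5.4/(1 + λ·7.8) = 0.74/6.2 = 0.1194.
Rearranging, λ(5.4 − 0.1194×7.8) = 0.1194, so λ = 0.1194/4.469 = 0.02671 per s.

0.027 per s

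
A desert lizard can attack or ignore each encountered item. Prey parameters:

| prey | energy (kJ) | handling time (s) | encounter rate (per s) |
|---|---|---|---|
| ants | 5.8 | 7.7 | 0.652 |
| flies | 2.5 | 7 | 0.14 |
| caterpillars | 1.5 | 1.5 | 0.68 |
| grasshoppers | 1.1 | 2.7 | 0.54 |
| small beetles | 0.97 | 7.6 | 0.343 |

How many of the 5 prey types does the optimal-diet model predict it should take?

Profitabilities (E/h, kJ/s): caterpillars 1, ants 0.753, grasshoppers 0.407, flies 0.357, small beetles 0.128. Add prey in this order while the next type's profitability exceeds the intake rate on those already taken.
Rate on top 1: 0.505. ants: 0.753 > 0.505 → include.
Rate on top 2: 0.682. grasshoppers: 0.407 < 0.682 → exclude; stop.
Optimal diet: caterpillars, ants — 2 of 5 types.

2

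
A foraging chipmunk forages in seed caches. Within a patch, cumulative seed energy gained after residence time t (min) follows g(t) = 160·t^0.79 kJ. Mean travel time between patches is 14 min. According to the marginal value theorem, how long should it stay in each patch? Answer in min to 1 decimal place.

Maximise g(t)/(T+t): set derivative to zero → g'(t)(T+t) = g(t).
g'(t) = 0.79·160·t^-0.21. Setting 0.79·160·t^-0.21 = 160·t^0.79/(14+t) gives 0.79(14+t) = t, so 0.21·t = 0.79×14.
t* = 0.79×14/0.21 = 52.67 min.

52.7 min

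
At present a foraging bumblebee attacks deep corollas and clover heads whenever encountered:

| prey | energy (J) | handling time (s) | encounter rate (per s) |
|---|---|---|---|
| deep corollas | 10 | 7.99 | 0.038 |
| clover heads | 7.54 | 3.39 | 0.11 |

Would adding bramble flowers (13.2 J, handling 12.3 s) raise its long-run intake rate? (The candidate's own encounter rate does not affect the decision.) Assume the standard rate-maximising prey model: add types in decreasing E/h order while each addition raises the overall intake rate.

On deep corollas and clover heads alone, R = ΣλE/(1+Σλh) = 1.209/1.677 = 0.7214 J/s.
Profitability of bramble flowers: 13.2/12.3 = 1.073 J/s.
1.073 > 0.7214, so adding bramble flowers raises the average — include it.

Yes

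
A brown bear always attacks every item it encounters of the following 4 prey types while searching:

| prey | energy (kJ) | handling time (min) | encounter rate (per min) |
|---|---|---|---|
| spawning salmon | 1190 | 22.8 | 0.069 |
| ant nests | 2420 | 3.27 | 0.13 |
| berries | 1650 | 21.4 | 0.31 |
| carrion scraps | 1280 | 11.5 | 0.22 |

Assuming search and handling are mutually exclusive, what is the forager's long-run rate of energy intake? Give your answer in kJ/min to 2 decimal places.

R = Σλ_iE_i / (1 + Σλ_ih_i)
Numerator: 0.069×1190 + 0.13×2420 + 0.31×1650 + 0.22×1280 = 1190
Denominator: 1 + 0.069×22.8 + 0.13×3.27 + 0.31×21.4 + 0.22×11.5 = 12.16
R = 1190/12.16 = 97.83 kJ/min

97.83 kJ/min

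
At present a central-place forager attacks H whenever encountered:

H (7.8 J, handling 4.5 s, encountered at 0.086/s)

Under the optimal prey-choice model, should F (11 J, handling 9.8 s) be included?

Intake rate on the current diet: R = (0.086×7.8) / (1 + 0.086×4.5) = 0.6708/1.387 = 0.4836 J/s.
Profitability of F: 11/9.8 = 1.122 J/s.
1.122 > 0.4836, so adding F raises the average — include it.

Yes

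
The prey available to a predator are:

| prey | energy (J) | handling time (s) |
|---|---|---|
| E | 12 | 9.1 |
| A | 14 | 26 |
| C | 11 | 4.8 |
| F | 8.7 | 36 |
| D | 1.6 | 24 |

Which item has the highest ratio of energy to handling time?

Profitability E/h (J/s): E = 12/9.1 = 1.32, A = 14/26 = 0.538, C = 11/4.8 = 2.29, F = 8.7/36 = 0.242, D = 1.6/24 = 0.0667.
Ranked: C > E > A > F > D.

C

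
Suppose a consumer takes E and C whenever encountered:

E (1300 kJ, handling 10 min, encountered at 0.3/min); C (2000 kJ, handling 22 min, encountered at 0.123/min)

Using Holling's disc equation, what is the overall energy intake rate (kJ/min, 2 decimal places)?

94.84 kJ/min

Energy encountered per unit search time: 0.3×1300 + 0.123×2000 = 636 kJ/min.
Handling time per unit search time: 0.3×10 + 0.123×22 = 5.706.
Rate = 636/(1 + 5.706) = 94.84 kJ/min.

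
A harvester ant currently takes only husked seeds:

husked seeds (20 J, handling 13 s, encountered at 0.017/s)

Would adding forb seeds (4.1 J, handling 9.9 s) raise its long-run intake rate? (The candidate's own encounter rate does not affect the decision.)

On husked seeds alone, R = ΣλE/(1+Σλh) = 0.34/1.221 = 0.2785 J/s.
forb seeds: E/h = 4.1/9.9 = 0.4141 J/s.
0.4141 > 0.2785, so adding forb seeds raises the average — include it.

Yes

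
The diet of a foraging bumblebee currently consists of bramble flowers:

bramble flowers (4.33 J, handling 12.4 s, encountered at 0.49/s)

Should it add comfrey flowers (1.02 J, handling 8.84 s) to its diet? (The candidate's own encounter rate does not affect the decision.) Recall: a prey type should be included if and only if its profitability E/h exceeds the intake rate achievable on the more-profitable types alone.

Intake rate on the current diet: R = (0.49×4.33) / (1 + 0.49×12.4) = 2.122/7.076 = 0.2998 J/s.
comfrey flowers: E/h = 1.02/8.84 = 0.1154 J/s.
0.1154 < 0.2998, so adding comfrey flowers would lower the average — exclude it.

No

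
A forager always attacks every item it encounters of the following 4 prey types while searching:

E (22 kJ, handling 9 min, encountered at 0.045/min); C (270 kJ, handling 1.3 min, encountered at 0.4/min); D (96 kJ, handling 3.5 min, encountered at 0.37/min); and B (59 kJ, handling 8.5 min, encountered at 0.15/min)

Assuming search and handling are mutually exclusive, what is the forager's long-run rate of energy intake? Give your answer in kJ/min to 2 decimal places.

Energy encountered per unit search time: 0.045×22 + 0.4×270 + 0.37×96 + 0.15×59 = 153.4 kJ/min.
Handling time per unit search time: 0.045×9 + 0.4×1.3 + 0.37×3.5 + 0.15×8.5 = 3.495.
Rate = 153.4/(1 + 3.495) = 34.12 kJ/min.

34.12 kJ/min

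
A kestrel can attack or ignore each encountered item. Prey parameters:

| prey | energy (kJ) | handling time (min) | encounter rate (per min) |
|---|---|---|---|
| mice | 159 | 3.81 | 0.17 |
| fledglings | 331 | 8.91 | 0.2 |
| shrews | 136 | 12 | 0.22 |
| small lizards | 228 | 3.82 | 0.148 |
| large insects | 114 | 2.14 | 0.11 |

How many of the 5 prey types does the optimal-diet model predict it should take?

4

E/h in descending order: small lizards 59.7, large insects 53.3, mice 41.7, fledglings 37.1, shrews 11.3 kJ/min. The optimal diet is the largest prefix of this list for which every included type satisfies E_i/h_i > R on the types above it.
Rate on top 1: 21.56. large insects: 53.3 > 21.56 → include.
Rate on top 2: 25.7. mice: 41.7 > 25.7 → include.
Rate on top 3: 29.94. fledglings: 37.1 > 29.94 → include.
Rate on top 4: 32.98. shrews: 11.3 < 32.98 → exclude; stop.
Optimal diet: small lizards, large insects, mice, fledglings — 4 of 5 types.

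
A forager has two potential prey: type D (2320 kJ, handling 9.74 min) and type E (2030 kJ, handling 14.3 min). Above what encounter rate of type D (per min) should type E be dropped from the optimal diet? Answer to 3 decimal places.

At the threshold, the rate on type D alone equals the profitability of type E: λ·2320/(1 + λ·9.74) = 2030/14.3 = 142.
Rearranging, λ(2320 − 142×9.74) = 142, so λ = 142/937.3 = 0.1514 per min.

0.151 per min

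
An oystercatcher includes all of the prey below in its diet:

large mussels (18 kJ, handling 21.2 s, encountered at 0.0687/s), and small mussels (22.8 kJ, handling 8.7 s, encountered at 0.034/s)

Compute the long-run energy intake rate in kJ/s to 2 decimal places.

0.73 kJ/s

Energy encountered per unit search time: 0.0687×18 + 0.034×22.8 = 2.012 kJ/s.
Handling time per unit search time: 0.0687×21.2 + 0.034×8.7 = 1.752.
Rate = 2.012/(1 + 1.752) = 0.731 kJ/s.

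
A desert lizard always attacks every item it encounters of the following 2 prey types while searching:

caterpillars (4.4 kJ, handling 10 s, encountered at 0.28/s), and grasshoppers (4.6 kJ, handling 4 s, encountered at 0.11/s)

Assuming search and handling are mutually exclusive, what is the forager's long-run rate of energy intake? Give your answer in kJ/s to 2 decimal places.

0.41 kJ/s

Energy encountered per unit search time: 0.28×4.4 + 0.11×4.6 = 1.738 kJ/s.
Handling time per unit search time: 0.28×10 + 0.11×4 = 3.24.
Rate = 1.738/(1 + 3.24) = 0.4099 kJ/s.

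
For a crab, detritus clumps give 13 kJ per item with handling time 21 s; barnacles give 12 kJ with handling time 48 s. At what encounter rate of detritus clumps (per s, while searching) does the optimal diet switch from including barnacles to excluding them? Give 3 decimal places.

At the threshold, the rate on detritus clumps alone equals the profitability of barnacles: λ·13/(1 + λ·21) = 12/48 = 0.25.
Rearranging, λ(13 − 0.25×21) = 0.25, so λ = 0.25/7.75 = 0.03226 per s.

0.032 per s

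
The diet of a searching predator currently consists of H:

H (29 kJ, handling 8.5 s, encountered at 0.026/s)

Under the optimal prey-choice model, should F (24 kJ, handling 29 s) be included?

Yes

Intake rate on the current diet: R = (0.026×29) / (1 + 0.026×8.5) = 0.754/1.221 = 0.6175 kJ/s.
Profitability of F: 24/29 = 0.8276 kJ/s.
0.8276 > 0.6175, so adding F raises the average — include it.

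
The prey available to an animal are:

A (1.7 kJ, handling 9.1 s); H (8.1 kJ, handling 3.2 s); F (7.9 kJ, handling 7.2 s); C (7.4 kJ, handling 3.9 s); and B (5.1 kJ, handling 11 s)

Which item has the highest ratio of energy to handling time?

In descending order of E/h:
H: 8.1/3.2 = 2.53 kJ/s
C: 7.4/3.9 = 1.9 kJ/s
F: 7.9/7.2 = 1.1 kJ/s
B: 5.1/11 = 0.464 kJ/s
A: 1.7/9.1 = 0.187 kJ/s

H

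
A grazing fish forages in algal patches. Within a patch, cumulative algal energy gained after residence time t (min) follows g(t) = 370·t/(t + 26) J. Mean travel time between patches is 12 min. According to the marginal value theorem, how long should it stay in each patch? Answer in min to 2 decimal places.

17.66 min

By the marginal value theorem, leave when the instantaneous gain rate g'(t) equals the habitat-wide average g(t)/(T + t).
g'(t) = 370·26/(t + 26)². Setting 370·26/(t+26)² = 370t/[(t+26)(12+t)] gives 26(12+t) = t(t+26), so t² = 26×12 = 312.
t* = √312 = 17.66 min.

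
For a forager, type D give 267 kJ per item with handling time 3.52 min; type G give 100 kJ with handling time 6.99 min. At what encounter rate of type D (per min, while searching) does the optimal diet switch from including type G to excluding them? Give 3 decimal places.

At the threshold, the rate on type D alone equals the profitability of type G: λ·267/(1 + λ·3.52) = 100/6.99 = 14.31.
Rearranging, λ(267 − 14.31×3.52) = 14.31, so λ = 14.31/216.6 = 0.06604 per min.

0.066 per min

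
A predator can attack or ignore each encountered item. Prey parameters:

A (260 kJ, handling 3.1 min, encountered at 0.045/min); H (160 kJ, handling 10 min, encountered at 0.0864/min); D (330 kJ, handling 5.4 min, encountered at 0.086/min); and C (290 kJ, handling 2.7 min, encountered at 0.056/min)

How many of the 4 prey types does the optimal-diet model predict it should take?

3

E/h in descending order: C 107, A 83.9, D 61.1, H 16 kJ/min. The optimal diet is the largest prefix of this list for which every included type satisfies E_i/h_i > R on the types above it.
Rate on top 1: 14.11. A: 83.9 > 14.11 → include.
Rate on top 2: 21.65. D: 61.1 > 21.65 → include.
Rate on top 3: 32.09. H: 16 < 32.09 → exclude; stop.
Optimal diet: C, A, D — 3 of 4 types.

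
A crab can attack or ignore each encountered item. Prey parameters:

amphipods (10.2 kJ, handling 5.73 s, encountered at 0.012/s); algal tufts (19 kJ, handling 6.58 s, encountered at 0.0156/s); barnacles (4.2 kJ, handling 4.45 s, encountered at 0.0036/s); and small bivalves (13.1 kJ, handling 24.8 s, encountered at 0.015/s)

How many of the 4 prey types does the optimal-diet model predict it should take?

Profitabilities (E/h, kJ/s): algal tufts 2.89, amphipods 1.78, barnacles 0.944, small bivalves 0.528. Add prey in this order while the next type's profitability exceeds the intake rate on those already taken.
Rate on top 1: 0.2688. amphipods: 1.78 > 0.2688 → include.
Rate on top 2: 0.3575. barnacles: 0.944 > 0.3575 → include.
Rate on top 3: 0.3654. small bivalves: 0.528 > 0.3654 → include.
Optimal diet: algal tufts, amphipods, barnacles, small bivalves — 4 of 4 types.

4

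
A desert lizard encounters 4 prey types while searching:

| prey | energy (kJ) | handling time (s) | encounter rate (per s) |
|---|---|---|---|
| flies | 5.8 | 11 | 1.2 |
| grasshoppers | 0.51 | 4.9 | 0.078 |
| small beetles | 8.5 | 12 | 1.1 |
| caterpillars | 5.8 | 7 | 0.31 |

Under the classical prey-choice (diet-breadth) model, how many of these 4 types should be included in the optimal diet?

2

E/h in descending order: caterpillars 0.829, small beetles 0.708, flies 0.527, grasshoppers 0.104 kJ/s. The optimal diet is the largest prefix of this list for which every included type satisfies E_i/h_i > R on the types above it.
Rate on top 1: 0.5672. small beetles: 0.708 > 0.5672 → include.
Rate on top 2: 0.681. flies: 0.527 < 0.681 → exclude; stop.
Optimal diet: caterpillars, small beetles — 2 of 4 types.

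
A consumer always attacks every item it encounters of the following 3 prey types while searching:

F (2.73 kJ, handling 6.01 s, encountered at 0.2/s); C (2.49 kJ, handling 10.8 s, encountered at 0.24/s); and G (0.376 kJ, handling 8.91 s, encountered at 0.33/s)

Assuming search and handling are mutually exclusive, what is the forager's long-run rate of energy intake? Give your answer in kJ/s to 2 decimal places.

R = (0.2×2.73 + 0.24×2.49 + 0.33×0.376) / (1 + 0.2×6.01 + 0.24×10.8 + 0.33×8.91) = 1.268/7.734 = 0.1639 kJ/s.

0.16 kJ/s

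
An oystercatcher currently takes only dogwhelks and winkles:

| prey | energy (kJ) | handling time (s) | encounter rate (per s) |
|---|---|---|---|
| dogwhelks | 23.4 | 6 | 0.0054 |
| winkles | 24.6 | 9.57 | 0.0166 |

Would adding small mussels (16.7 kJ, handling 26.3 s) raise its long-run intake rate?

Yes

Intake rate on the current diet: R = (0.0054×23.4 + 0.0166×24.6) / (1 + 0.0054×6 + 0.0166×9.57) = 0.5347/1.191 = 0.4489 kJ/s.
small mussels: E/h = 16.7/26.3 = 0.635 kJ/s.
Since 0.635 > R, including small mussels increases the long-run rate.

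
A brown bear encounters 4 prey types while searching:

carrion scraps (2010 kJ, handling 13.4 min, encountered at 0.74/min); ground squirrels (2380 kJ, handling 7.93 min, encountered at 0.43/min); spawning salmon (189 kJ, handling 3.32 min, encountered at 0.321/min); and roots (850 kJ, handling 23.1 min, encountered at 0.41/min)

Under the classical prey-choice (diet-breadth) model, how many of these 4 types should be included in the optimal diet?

1

Profitabilities (E/h, kJ/min): ground squirrels 300, carrion scraps 150, spawning salmon 56.9, roots 36.8. Add prey in this order while the next type's profitability exceeds the intake rate on those already taken.
Rate on top 1: 232.1. carrion scraps: 150 < 232.1 → exclude; stop.
Optimal diet: ground squirrels — 1 of 4 types.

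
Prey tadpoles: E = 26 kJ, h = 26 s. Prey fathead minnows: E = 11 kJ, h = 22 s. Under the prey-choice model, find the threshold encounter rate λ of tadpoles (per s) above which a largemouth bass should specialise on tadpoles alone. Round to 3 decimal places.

0.038 per s

At the threshold, the rate on tadpoles alone equals the profitability of fathead minnows: λ·26/(1 + λ·26) = 11/22 = 0.5.
Rearranging, λ(26 − 0.5×26) = 0.5, so λ = 0.5/13 = 0.03846 per s.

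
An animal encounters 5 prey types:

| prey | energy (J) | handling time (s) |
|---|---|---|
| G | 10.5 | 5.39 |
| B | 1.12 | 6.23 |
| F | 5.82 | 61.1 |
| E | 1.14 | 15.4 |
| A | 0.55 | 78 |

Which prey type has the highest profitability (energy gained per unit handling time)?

G

Profitability E/h (J/s): G = 10.5/5.39 = 1.95, B = 1.12/6.23 = 0.18, F = 5.82/61.1 = 0.0953, E = 1.14/15.4 = 0.074, A = 0.55/78 = 0.00705.
Ranked: G > B > F > E > A.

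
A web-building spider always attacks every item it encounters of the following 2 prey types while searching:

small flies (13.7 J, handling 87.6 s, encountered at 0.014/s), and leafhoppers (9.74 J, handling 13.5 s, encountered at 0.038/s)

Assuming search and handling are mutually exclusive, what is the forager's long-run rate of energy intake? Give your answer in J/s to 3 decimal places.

0.205 J/s

R = (0.014×13.7 + 0.038×9.74) / (1 + 0.014×87.6 + 0.038×13.5) = 0.5619/2.739 = 0.2051 J/s.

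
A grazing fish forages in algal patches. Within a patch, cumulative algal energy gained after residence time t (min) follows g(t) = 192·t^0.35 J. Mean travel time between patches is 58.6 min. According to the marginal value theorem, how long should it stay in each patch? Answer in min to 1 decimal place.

31.6 min

Optimal t* satisfies g'(t*) = g(t*)/(T + t*).
g'(t) = 0.35·192·t^-0.65. Setting 0.35·192·t^-0.65 = 192·t^0.35/(58.6+t) gives 0.35(58.6+t) = t, so 0.65·t = 0.35×58.6.
t* = 0.35×58.6/0.65 = 31.55 min.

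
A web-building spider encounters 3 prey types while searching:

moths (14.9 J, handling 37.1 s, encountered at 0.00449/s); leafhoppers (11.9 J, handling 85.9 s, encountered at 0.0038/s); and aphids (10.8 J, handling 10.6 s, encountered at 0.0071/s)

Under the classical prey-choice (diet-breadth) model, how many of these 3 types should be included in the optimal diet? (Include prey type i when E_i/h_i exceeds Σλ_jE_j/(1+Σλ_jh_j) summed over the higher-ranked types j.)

Profitabilities (E/h, J/s): aphids 1.02, moths 0.402, leafhoppers 0.139. Add prey in this order while the next type's profitability exceeds the intake rate on those already taken.
Rate on top 1: 0.07131. moths: 0.402 > 0.07131 → include.
Rate on top 2: 0.1156. leafhoppers: 0.139 > 0.1156 → include.
Optimal diet: aphids, moths, leafhoppers — 3 of 3 types.

3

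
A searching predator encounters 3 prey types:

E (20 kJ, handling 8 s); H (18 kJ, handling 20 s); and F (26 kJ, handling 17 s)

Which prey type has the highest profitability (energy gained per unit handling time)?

Profitability E/h (kJ/s): E = 20/8 = 2.5, H = 18/20 = 0.9, F = 26/17 = 1.53.
Ranked: E > F > H.

E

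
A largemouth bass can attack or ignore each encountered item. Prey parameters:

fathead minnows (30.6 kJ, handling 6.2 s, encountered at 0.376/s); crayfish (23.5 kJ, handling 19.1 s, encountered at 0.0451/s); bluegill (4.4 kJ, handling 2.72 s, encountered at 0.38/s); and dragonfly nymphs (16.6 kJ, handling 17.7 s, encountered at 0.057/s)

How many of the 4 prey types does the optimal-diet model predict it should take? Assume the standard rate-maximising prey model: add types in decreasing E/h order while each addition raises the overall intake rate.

E/h in descending order: fathead minnows 4.94, bluegill 1.62, crayfish 1.23, dragonfly nymphs 0.938 kJ/s. The optimal diet is the largest prefix of this list for which every included type satisfies E_i/h_i > R on the types above it.
Rate on top 1: 3.454. bluegill: 1.62 < 3.454 → exclude; stop.
Optimal diet: fathead minnows — 1 of 4 types.

1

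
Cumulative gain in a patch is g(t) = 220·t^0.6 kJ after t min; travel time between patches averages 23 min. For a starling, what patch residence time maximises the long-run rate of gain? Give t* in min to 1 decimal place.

Maximise g(t)/(T+t): set derivative to zero → g'(t)(T+t) = g(t).
g'(t) = 0.6·220·t^-0.4. Setting 0.6·220·t^-0.4 = 220·t^0.6/(23+t) gives 0.6(23+t) = t, so 0.40·t = 0.6×23.
t* = 0.6×23/0.40 = 34.5 min.

34.5 min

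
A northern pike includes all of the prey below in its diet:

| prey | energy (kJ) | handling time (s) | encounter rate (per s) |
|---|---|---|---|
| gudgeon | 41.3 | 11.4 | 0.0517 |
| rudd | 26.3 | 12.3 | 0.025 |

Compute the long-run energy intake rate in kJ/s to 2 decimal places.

R = (0.0517×41.3 + 0.025×26.3) / (1 + 0.0517×11.4 + 0.025×12.3) = 2.793/1.897 = 1.472 kJ/s.

1.47 kJ/s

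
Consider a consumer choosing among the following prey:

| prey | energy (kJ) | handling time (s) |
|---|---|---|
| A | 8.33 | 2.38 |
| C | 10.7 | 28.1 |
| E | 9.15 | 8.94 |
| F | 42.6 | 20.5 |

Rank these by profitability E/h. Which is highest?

A

Profitability E/h (kJ/s): A = 8.33/2.38 = 3.5, C = 10.7/28.1 = 0.381, E = 9.15/8.94 = 1.02, F = 42.6/20.5 = 2.08.
Ranked: A > F > E > C.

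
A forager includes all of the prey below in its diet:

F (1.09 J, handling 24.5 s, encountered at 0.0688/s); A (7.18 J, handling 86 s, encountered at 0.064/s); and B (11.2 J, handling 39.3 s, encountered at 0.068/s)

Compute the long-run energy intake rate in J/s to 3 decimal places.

Energy encountered per unit search time: 0.0688×1.09 + 0.064×7.18 + 0.068×11.2 = 1.296 J/s.
Handling time per unit search time: 0.0688×24.5 + 0.064×86 + 0.068×39.3 = 9.862.
Rate = 1.296/(1 + 9.862) = 0.1193 J/s.

0.119 J/s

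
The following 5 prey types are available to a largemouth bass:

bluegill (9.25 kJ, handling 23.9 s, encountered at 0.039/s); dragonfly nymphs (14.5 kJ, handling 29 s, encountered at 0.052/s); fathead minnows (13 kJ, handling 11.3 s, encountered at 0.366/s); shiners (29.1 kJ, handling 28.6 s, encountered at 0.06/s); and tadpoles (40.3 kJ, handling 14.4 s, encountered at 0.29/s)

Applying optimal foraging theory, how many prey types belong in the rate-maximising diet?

1

Profitabilities (E/h, kJ/s): tadpoles 2.8, fathead minnows 1.15, shiners 1.02, dragonfly nymphs 0.5, bluegill 0.387. Add prey in this order while the next type's profitability exceeds the intake rate on those already taken.
Rate on top 1: 2.258. fathead minnows: 1.15 < 2.258 → exclude; stop.
Optimal diet: tadpoles — 1 of 5 types.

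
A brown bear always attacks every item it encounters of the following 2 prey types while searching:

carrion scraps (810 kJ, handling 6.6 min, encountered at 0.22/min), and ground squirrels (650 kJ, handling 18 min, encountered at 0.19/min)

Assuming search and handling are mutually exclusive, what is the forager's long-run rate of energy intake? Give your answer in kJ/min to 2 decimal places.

Energy encountered per unit search time: 0.22×810 + 0.19×650 = 301.7 kJ/min.
Handling time per unit search time: 0.22×6.6 + 0.19×18 = 4.872.
Rate = 301.7/(1 + 4.872) = 51.38 kJ/min.

51.38 kJ/min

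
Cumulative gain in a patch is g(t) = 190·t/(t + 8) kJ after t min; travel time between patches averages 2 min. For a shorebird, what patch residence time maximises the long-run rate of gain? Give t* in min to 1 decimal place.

4.0 min

By the marginal value theorem, leave when the instantaneous gain rate g'(t) equals the habitat-wide average g(t)/(T + t).
g'(t) = 190·8/(t + 8)². Setting 190·8/(t+8)² = 190t/[(t+8)(2+t)] gives 8(2+t) = t(t+8), so t² = 8×2 = 16.
t* = √16 = 4 min.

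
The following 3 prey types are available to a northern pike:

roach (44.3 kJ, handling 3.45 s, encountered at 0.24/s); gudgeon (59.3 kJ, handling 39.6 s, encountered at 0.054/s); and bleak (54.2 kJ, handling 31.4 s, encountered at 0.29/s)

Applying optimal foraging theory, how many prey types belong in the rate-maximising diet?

Rank by E/h (kJ/s): roach 12.8, bleak 1.73, gudgeon 1.5. Include each in turn until the next type's E/h falls below the running intake rate.
Rate on top 1: 5.816. bleak: 1.73 < 5.816 → exclude; stop.
Optimal diet: roach — 1 of 3 types.

1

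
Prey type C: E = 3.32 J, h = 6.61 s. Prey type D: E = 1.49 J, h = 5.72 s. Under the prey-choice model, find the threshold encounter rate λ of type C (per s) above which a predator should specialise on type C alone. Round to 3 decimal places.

0.163 per s

The zero-one rule: include type D iff E₂/h₂ > λE₁/(1+λh₁). Equality gives the switch point.
λE₁h₂ = E₂ + λE₂h₁ ⇒ λ = E₂/(E₁h₂ − E₂h₁) = 1.49/(18.99 − 9.849) = 0.163 per s.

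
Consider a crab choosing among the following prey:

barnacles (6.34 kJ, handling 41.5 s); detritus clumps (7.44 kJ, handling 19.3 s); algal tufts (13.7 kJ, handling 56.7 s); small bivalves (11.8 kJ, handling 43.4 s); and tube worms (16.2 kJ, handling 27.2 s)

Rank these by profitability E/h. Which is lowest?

In descending order of E/h:
tube worms: 16.2/27.2 = 0.596 kJ/s
detritus clumps: 7.44/19.3 = 0.385 kJ/s
small bivalves: 11.8/43.4 = 0.272 kJ/s
algal tufts: 13.7/56.7 = 0.242 kJ/s
barnacles: 6.34/41.5 = 0.153 kJ/s

barnacles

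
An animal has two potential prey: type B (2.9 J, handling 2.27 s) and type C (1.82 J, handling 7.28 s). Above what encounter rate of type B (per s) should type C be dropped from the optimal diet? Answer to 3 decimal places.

Drop type C once their profitability E₂/h₂ falls below the rate achievable on type B alone: E₂/h₂ = λE₁/(1 + λh₁).
Solve for λ: λE₁h₂ = E₂(1 + λh₁) → λ(E₁h₂ − E₂h₁) = E₂ → λ = E₂/(E₁h₂ − E₂h₁).
λ = 1.82/(2.9×7.28 − 1.82×2.27) = 1.82/16.98 = 0.1072 per s.

0.107 per s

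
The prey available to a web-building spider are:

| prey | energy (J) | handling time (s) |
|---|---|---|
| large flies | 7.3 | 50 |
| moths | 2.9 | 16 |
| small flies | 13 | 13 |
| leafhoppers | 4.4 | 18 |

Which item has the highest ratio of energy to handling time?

Profitability E/h (J/s): large flies = 7.3/50 = 0.146, moths = 2.9/16 = 0.181, small flies = 13/13 = 1, leafhoppers = 4.4/18 = 0.244.
Ranked: small flies > leafhoppers > moths > large flies.

small flies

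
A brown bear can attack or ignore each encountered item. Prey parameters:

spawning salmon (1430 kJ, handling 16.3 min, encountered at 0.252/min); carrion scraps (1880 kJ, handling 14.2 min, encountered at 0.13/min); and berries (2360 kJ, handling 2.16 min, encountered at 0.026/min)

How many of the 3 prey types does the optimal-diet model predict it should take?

2

E/h in descending order: berries 1.09e+03, carrion scraps 132, spawning salmon 87.7 kJ/min. The optimal diet is the largest prefix of this list for which every included type satisfies E_i/h_i > R on the types above it.
Rate on top 1: 58.1. carrion scraps: 132 > 58.1 → include.
Rate on top 2: 105.4. spawning salmon: 87.7 < 105.4 → exclude; stop.
Optimal diet: berries, carrion scraps — 2 of 3 types.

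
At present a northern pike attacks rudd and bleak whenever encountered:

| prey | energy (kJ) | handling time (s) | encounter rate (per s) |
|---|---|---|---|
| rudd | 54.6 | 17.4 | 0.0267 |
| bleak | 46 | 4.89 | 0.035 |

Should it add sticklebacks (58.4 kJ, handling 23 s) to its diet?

Intake rate on the current diet: R = (0.0267×54.6 + 0.035×46) / (1 + 0.0267×17.4 + 0.035×4.89) = 3.068/1.636 = 1.876 kJ/s.
Profitability of sticklebacks: 58.4/23 = 2.539 kJ/s.
2.539 > 1.876, so adding sticklebacks raises the average — include it.

Yes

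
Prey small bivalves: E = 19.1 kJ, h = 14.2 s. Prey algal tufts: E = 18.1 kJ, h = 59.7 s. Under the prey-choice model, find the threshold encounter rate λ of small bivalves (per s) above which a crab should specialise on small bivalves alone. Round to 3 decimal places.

Drop algal tufts once their profitability E₂/h₂ falls below the rate achievable on small bivalves alone: E₂/h₂ = λE₁/(1 + λh₁).
Solve for λ: λE₁h₂ = E₂(1 + λh₁) → λ(E₁h₂ − E₂h₁) = E₂ → λ = E₂/(E₁h₂ − E₂h₁).
λ = 18.1/(19.1×59.7 − 18.1×14.2) = 18.1/883.3 = 0.02049 per s.

0.020 per s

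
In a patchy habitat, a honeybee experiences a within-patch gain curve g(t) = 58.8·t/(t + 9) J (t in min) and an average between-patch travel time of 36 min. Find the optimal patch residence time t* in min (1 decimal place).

By the marginal value theorem, leave when the instantaneous gain rate g'(t) equals the habitat-wide average g(t)/(T + t).
g'(t) = 58.8·9/(t + 9)². Setting 58.8·9/(t+9)² = 58.8t/[(t+9)(36+t)] gives 9(36+t) = t(t+9), so t² = 9×36 = 324.
t* = √324 = 18 min.

18.0 min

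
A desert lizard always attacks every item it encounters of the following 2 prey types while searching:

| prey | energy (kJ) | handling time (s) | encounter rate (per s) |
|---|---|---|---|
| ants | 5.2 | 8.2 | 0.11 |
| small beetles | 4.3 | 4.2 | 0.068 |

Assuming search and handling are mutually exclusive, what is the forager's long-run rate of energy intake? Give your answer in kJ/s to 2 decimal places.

0.40 kJ/s

Energy encountered per unit search time: 0.11×5.2 + 0.068×4.3 = 0.8644 kJ/s.
Handling time per unit search time: 0.11×8.2 + 0.068×4.2 = 1.188.
Rate = 0.8644/(1 + 1.188) = 0.3951 kJ/s.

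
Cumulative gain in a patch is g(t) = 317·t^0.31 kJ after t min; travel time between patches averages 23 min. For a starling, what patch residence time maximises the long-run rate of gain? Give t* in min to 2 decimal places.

Maximise g(t)/(T+t): set derivative to zero → g'(t)(T+t) = g(t).
g'(t) = 0.31·317·t^-0.69. Setting 0.31·317·t^-0.69 = 317·t^0.31/(23+t) gives 0.31(23+t) = t, so 0.69·t = 0.31×23.
t* = 0.31×23/0.69 = 10.33 min.

10.33 min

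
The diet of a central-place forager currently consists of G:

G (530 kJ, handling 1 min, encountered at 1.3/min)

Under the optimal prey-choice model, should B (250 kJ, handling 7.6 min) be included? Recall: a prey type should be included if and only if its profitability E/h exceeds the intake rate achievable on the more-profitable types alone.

No

On G alone, R = ΣλE/(1+Σλh) = 689/2.3 = 299.6 kJ/min.
Profitability of B: 250/7.6 = 32.89 kJ/min.
32.89 < 299.6, so adding B would lower the average — exclude it.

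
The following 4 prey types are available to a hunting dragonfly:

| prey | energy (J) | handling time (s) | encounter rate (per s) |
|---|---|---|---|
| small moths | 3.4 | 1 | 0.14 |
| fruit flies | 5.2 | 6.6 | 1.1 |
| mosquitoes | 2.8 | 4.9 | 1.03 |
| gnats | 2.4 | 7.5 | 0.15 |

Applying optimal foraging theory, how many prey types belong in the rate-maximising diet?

2

Rank by E/h (J/s): small moths 3.4, fruit flies 0.788, mosquitoes 0.571, gnats 0.32. Include each in turn until the next type's E/h falls below the running intake rate.
Rate on top 1: 0.4175. fruit flies: 0.788 > 0.4175 → include.
Rate on top 2: 0.7376. mosquitoes: 0.571 < 0.7376 → exclude; stop.
Optimal diet: small moths, fruit flies — 2 of 4 types.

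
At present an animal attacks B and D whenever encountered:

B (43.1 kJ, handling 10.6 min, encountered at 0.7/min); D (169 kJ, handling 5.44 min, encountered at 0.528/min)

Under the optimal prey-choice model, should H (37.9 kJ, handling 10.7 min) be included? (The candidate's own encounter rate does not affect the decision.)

No

On B and D alone, R = ΣλE/(1+Σλh) = 119.4/11.29 = 10.57 kJ/min.
Profitability of H: 37.9/10.7 = 3.542 kJ/min.
3.542 < 10.57, so adding H would lower the average — exclude it.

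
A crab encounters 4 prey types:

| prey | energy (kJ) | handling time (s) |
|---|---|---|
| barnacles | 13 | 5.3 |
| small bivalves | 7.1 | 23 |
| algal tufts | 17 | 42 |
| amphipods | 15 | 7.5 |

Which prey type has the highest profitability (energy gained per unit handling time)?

barnacles

In descending order of E/h:
barnacles: 13/5.3 = 2.45 kJ/s
amphipods: 15/7.5 = 2 kJ/s
algal tufts: 17/42 = 0.405 kJ/s
small bivalves: 7.1/23 = 0.309 kJ/s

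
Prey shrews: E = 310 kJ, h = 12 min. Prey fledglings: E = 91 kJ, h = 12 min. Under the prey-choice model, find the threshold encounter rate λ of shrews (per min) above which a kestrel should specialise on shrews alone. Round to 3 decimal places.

Drop fledglings once their profitability E₂/h₂ falls below the rate achievable on shrews alone: E₂/h₂ = λE₁/(1 + λh₁).
Solve for λ: λE₁h₂ = E₂(1 + λh₁) → λ(E₁h₂ − E₂h₁) = E₂ → λ = E₂/(E₁h₂ − E₂h₁).
λ = 91/(310×12 − 91×12) = 91/2628 = 0.03463 per min.

0.035 per min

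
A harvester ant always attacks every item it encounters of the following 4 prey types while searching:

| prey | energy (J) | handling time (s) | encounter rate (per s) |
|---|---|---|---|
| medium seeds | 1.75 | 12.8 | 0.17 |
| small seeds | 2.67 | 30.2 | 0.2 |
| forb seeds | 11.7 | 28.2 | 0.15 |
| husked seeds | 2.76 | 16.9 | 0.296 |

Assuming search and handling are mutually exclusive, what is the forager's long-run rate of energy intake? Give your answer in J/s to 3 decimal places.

Energy encountered per unit search time: 0.17×1.75 + 0.2×2.67 + 0.15×11.7 + 0.296×2.76 = 3.403 J/s.
Handling time per unit search time: 0.17×12.8 + 0.2×30.2 + 0.15×28.2 + 0.296×16.9 = 17.45.
Rate = 3.403/(1 + 17.45) = 0.1845 J/s.

0.184 J/s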